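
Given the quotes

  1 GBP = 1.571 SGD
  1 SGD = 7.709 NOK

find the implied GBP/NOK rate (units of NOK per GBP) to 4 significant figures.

GBP/NOK = 12.11

1 GBP × 1.571 = 1.571 SGD
1.571 SGD × 7.709 = 12.1108 NOK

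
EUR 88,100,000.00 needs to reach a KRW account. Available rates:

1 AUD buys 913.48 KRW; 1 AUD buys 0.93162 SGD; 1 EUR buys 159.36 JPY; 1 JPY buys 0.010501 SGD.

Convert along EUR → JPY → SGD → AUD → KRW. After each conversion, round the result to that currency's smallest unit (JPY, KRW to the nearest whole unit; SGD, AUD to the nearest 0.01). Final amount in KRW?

EUR 88,100,000.00 × 159.36 = JPY 14,039,616,000
JPY 14,039,616,000 × 0.010501 = SGD 147,430,007.62
SGD 147,430,007.62 ÷ 0.93162 = AUD 158,251,226.49
AUD 158,251,226.49 × 913.48 = KRW 144,559,330,374

KRW 144,559,330,374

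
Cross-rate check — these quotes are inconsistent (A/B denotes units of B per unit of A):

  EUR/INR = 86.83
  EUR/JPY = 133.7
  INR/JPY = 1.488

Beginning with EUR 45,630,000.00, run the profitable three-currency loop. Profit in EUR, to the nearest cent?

Profitable loop is EUR → JPY → INR → EUR:
EUR 45,630,000.00 × 133.7 = JPY 6,100,731,000
JPY 6,100,731,000 ÷ 1.488 = INR 4,099,953,629.03
INR 4,099,953,629.03 ÷ 86.83 = EUR 47,218,169.17
Profit = EUR 47,218,169.17 − EUR 45,630,000.00

Profit: EUR 1,588,169.17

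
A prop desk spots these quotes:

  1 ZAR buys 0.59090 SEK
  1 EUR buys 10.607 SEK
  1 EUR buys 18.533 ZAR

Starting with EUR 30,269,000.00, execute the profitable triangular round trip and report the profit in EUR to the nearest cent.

Profit: EUR 982,093.64

Profitable loop is EUR → ZAR → SEK → EUR:
EUR 30,269,000.00 × 18.533 = ZAR 560,975,377.00
ZAR 560,975,377.00 × 0.59090 = SEK 331,480,350.27
SEK 331,480,350.27 ÷ 10.607 = EUR 31,251,093.64
Profit = EUR 31,251,093.64 − EUR 30,269,000.00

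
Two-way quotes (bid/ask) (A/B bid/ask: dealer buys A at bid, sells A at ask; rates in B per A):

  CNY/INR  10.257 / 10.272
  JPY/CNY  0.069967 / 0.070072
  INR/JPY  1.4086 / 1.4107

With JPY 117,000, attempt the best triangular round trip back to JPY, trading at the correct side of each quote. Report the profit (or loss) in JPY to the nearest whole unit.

Best loop JPY → CNY → INR → JPY:
JPY 117,000 × 0.069967 (sell JPY at bid) = CNY 8,186.14
CNY 8,186.14 × 10.257 (sell CNY at bid) = INR 83,965.23
INR 83,965.23 × 1.4086 (sell INR at bid) = JPY 118,273

Net profit: JPY 1,273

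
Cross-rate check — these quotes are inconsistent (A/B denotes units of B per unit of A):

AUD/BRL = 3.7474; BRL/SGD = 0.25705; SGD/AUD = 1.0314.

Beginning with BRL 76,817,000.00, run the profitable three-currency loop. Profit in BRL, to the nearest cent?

Profit: BRL 501,345.92

Profitable loop is BRL → AUD → SGD → BRL:
BRL 76,817,000.00 ÷ 3.7474 = AUD 20,498,745.80
AUD 20,498,745.80 ÷ 1.0314 = SGD 19,874,680.82
SGD 19,874,680.82 ÷ 0.25705 = BRL 77,318,345.92
Profit = BRL 77,318,345.92 − BRL 76,817,000.00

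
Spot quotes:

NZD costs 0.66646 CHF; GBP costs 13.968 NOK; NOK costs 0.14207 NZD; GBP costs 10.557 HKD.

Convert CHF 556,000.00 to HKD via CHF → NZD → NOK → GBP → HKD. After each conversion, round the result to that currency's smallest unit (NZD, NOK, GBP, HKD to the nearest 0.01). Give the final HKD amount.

CHF 556,000.00 ÷ 0.66646 = NZD 834,258.62
NZD 834,258.62 ÷ 0.14207 = NOK 5,872,165.97
NOK 5,872,165.97 ÷ 13.968 = GBP 420,401.34
GBP 420,401.34 × 10.557 = HKD 4,438,176.95

HKD 4,438,176.95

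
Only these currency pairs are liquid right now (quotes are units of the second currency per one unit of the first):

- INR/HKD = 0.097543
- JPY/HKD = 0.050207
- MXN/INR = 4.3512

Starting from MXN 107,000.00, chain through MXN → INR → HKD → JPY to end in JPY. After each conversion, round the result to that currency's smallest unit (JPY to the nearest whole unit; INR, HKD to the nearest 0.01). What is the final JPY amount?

MXN 107,000.00 × 4.3512 = INR 465,578.40
INR 465,578.40 × 0.097543 = HKD 45,413.91
HKD 45,413.91 ÷ 0.050207 = JPY 904,533

JPY 904,533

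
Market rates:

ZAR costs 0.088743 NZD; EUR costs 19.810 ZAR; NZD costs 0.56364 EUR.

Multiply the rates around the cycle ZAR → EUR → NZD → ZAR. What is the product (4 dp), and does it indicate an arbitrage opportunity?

1.0092 (arbitrage exists)

Around ZAR → EUR → NZD → ZAR: 1 ÷ 19.810 ÷ 0.56364 ÷ 0.088743 = 1.009206
Product > 1; profitable direction is ZAR → EUR → NZD → ZAR.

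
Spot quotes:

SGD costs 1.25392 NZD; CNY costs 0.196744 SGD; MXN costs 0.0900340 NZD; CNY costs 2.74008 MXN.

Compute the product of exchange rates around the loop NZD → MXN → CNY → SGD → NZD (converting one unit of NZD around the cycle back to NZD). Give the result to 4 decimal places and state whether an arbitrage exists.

1.0000 (no arbitrage)

Around NZD → MXN → CNY → SGD → NZD: 1 ÷ 0.0900340 ÷ 2.74008 × 0.196744 × 1.25392 = 1.000004
Product ≈ 1 (deviation 0.000%, within rounding noise).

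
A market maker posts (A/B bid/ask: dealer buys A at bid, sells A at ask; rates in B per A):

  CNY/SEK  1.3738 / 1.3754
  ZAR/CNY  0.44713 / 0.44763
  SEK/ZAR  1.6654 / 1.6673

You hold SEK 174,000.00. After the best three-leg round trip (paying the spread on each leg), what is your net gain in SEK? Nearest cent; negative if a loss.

Net profit: SEK 4,002.10

Best loop SEK → ZAR → CNY → SEK:
SEK 174,000.00 × 1.6654 (sell SEK at bid) = ZAR 289,779.60
ZAR 289,779.60 × 0.44713 (sell ZAR at bid) = CNY 129,569.15
CNY 129,569.15 × 1.3738 (sell CNY at bid) = SEK 178,002.10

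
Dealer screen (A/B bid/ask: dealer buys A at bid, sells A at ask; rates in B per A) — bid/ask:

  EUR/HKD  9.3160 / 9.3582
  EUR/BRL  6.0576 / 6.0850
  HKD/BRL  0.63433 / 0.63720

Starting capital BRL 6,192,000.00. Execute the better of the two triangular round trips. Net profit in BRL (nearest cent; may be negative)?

Net profit: BRL 98,185.46

Best loop BRL → HKD → EUR → BRL:
BRL 6,192,000.00 ÷ 0.63720 (buy HKD at ask) = HKD 9,717,514.12
HKD 9,717,514.12 ÷ 9.3582 (buy EUR at ask) = EUR 1,038,395.64
EUR 1,038,395.64 × 6.0576 (sell EUR at bid) = BRL 6,290,185.46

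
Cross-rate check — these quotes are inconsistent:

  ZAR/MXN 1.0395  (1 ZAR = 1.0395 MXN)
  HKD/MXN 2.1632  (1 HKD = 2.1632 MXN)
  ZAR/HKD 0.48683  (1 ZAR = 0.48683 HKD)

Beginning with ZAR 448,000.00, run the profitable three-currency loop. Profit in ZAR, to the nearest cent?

Profit: ZAR 5,865.87

Profitable loop is ZAR → HKD → MXN → ZAR:
ZAR 448,000.00 × 0.48683 = HKD 218,099.84
HKD 218,099.84 × 2.1632 = MXN 471,793.57
MXN 471,793.57 ÷ 1.0395 = ZAR 453,865.87
Profit = ZAR 453,865.87 − ZAR 448,000.00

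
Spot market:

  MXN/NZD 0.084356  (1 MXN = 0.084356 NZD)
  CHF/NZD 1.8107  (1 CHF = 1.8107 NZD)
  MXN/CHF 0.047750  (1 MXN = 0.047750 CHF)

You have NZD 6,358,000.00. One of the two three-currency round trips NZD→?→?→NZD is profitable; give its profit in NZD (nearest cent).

Profit: NZD 158,650.40

Profitable loop is NZD → MXN → CHF → NZD:
NZD 6,358,000.00 ÷ 0.084356 = MXN 75,371,046.52
MXN 75,371,046.52 × 0.047750 = CHF 3,598,967.47
CHF 3,598,967.47 × 1.8107 = NZD 6,516,650.40
Profit = NZD 6,516,650.40 − NZD 6,358,000.00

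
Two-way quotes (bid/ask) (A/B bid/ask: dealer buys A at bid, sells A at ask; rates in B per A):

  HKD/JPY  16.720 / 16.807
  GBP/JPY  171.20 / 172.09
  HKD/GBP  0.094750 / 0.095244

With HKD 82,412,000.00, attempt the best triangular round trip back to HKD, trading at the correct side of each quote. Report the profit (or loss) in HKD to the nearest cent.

Best loop HKD → JPY → GBP → HKD:
HKD 82,412,000.00 × 16.720 (sell HKD at bid) = JPY 1,377,928,640
JPY 1,377,928,640 ÷ 172.09 (buy GBP at ask) = GBP 8,007,023.30
GBP 8,007,023.30 ÷ 0.095244 (buy HKD at ask) = HKD 84,068,532.42

Net profit: HKD 1,656,532.42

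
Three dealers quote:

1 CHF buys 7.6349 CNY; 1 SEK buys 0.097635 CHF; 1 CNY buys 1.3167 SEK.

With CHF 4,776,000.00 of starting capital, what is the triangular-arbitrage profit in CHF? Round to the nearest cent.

Profit: CHF 89,960.72

Profitable loop is CHF → SEK → CNY → CHF:
CHF 4,776,000.00 ÷ 0.097635 = SEK 48,916,884.31
SEK 48,916,884.31 ÷ 1.3167 = CNY 37,151,123.50
CNY 37,151,123.50 ÷ 7.6349 = CHF 4,865,960.72
Profit = CHF 4,865,960.72 − CHF 4,776,000.00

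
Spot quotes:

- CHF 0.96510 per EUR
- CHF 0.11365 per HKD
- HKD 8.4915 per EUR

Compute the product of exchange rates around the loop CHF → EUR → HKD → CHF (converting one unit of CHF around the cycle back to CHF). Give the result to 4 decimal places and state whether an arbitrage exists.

Around CHF → EUR → HKD → CHF: 1 ÷ 0.96510 × 8.4915 × 0.11365 = 0.999957
Product ≈ 1 (deviation 0.004%, within rounding noise).

1.0000 (no arbitrage)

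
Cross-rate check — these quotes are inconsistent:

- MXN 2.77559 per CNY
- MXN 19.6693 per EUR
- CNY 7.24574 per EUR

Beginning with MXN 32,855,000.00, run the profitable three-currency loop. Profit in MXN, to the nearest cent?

Profitable loop is MXN → EUR → CNY → MXN:
MXN 32,855,000.00 ÷ 19.6693 = EUR 1,670,369.56
EUR 1,670,369.56 × 7.24574 = CNY 12,103,063.54
CNY 12,103,063.54 × 2.77559 = MXN 33,593,142.13
Profit = MXN 33,593,142.13 − MXN 32,855,000.00

Profit: MXN 738,142.13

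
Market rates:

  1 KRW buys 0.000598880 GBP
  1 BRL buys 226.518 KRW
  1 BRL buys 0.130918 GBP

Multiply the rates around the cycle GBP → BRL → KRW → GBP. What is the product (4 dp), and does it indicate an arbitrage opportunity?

Around GBP → BRL → KRW → GBP: 1 ÷ 0.130918 × 226.518 × 0.000598880 = 1.036199
Product > 1; profitable direction is GBP → BRL → KRW → GBP.

1.0362 (arbitrage exists)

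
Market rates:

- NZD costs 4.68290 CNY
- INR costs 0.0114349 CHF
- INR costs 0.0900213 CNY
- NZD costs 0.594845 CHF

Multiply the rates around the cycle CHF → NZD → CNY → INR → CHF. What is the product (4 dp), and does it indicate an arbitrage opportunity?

1.0000 (no arbitrage)

Around CHF → NZD → CNY → INR → CHF: 1 ÷ 0.594845 × 4.68290 ÷ 0.0900213 × 0.0114349 = 0.999996
Product ≈ 1 (deviation 0.000%, within rounding noise).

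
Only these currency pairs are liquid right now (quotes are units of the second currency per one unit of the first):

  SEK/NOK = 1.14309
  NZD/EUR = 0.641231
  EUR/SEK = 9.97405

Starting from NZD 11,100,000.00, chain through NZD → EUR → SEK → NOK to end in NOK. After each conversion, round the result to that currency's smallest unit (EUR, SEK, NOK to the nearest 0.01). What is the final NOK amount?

NOK 81,150,173.97

NZD 11,100,000.00 × 0.641231 = EUR 7,117,664.10
EUR 7,117,664.10 × 9.97405 = SEK 70,991,937.62
SEK 70,991,937.62 × 1.14309 = NOK 81,150,173.97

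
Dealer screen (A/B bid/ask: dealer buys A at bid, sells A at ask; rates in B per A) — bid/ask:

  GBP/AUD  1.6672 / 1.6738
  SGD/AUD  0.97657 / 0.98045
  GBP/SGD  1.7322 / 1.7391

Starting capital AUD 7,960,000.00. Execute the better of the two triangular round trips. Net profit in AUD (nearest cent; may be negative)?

Net profit: AUD 84,719.71

Best loop AUD → GBP → SGD → AUD:
AUD 7,960,000.00 ÷ 1.6738 (buy GBP at ask) = GBP 4,755,645.84
GBP 4,755,645.84 × 1.7322 (sell GBP at bid) = SGD 8,237,729.72
SGD 8,237,729.72 × 0.97657 (sell SGD at bid) = AUD 8,044,719.71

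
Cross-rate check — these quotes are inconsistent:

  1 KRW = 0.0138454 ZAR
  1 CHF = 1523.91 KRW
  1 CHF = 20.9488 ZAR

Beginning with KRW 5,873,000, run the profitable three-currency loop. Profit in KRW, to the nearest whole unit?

Profitable loop is KRW → ZAR → CHF → KRW:
KRW 5,873,000 × 0.0138454 = ZAR 81,314.03
ZAR 81,314.03 ÷ 20.9488 = CHF 3,881.56
CHF 3,881.56 × 1523.91 = KRW 5,915,149
Profit = KRW 5,915,149 − KRW 5,873,000

Profit: KRW 42,149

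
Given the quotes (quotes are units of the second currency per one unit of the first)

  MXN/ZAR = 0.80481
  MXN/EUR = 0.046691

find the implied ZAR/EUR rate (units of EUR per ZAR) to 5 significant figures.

1 ZAR ÷ 0.80481 = 1.24253 MXN
1.24253 MXN × 0.046691 = 0.0580149 EUR

ZAR/EUR = 0.058015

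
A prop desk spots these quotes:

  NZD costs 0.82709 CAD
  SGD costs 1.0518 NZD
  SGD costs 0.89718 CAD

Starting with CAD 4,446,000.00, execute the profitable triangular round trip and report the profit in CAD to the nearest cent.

Profitable loop is CAD → NZD → SGD → CAD:
CAD 4,446,000.00 ÷ 0.82709 = NZD 5,375,473.04
NZD 5,375,473.04 ÷ 1.0518 = SGD 5,110,736.87
SGD 5,110,736.87 × 0.89718 = CAD 4,585,250.91
Profit = CAD 4,585,250.91 − CAD 4,446,000.00

Profit: CAD 139,250.91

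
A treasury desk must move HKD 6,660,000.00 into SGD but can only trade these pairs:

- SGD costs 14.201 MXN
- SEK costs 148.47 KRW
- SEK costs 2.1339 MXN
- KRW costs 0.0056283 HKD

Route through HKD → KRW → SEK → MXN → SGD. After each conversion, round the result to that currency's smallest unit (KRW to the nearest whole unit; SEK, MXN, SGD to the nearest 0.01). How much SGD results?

HKD 6,660,000.00 ÷ 0.0056283 = KRW 1,183,305,794
KRW 1,183,305,794 ÷ 148.47 = SEK 7,969,999.29
SEK 7,969,999.29 × 2.1339 = MXN 17,007,181.48
MXN 17,007,181.48 ÷ 14.201 = SGD 1,197,604.50

SGD 1,197,604.50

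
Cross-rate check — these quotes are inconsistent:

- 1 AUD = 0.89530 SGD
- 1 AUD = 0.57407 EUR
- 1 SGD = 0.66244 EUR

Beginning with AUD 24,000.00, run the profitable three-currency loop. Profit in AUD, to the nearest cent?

Profit: AUD 794.85

Profitable loop is AUD → SGD → EUR → AUD:
AUD 24,000.00 × 0.89530 = SGD 21,487.20
SGD 21,487.20 × 0.66244 = EUR 14,233.98
EUR 14,233.98 ÷ 0.57407 = AUD 24,794.85
Profit = AUD 24,794.85 − AUD 24,000.00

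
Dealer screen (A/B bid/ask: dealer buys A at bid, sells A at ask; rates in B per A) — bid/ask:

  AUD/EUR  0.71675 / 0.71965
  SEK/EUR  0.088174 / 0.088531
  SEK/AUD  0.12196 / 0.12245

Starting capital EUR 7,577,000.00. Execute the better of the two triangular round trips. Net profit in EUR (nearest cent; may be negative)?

Best loop EUR → AUD → SEK → EUR:
EUR 7,577,000.00 ÷ 0.71965 (buy AUD at ask) = AUD 10,528,729.24
AUD 10,528,729.24 ÷ 0.12245 (buy SEK at ask) = SEK 85,983,905.62
SEK 85,983,905.62 × 0.088174 (sell SEK at bid) = EUR 7,581,544.89

Net profit: EUR 4,544.89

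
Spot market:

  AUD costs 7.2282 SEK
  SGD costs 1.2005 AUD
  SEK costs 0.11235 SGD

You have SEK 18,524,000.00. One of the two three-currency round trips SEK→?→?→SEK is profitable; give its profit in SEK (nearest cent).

Profit: SEK 476,689.91

Profitable loop is SEK → AUD → SGD → SEK:
SEK 18,524,000.00 ÷ 7.2282 = AUD 2,562,740.38
AUD 2,562,740.38 ÷ 1.2005 = SGD 2,134,727.51
SGD 2,134,727.51 ÷ 0.11235 = SEK 19,000,689.91
Profit = SEK 19,000,689.91 − SEK 18,524,000.00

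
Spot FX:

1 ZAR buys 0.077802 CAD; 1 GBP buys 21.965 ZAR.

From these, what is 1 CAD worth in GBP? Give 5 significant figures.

CAD/GBP = 0.58516

1 CAD ÷ 0.077802 = 12.8531 ZAR
12.8531 ZAR ÷ 21.965 = 0.585165 GBP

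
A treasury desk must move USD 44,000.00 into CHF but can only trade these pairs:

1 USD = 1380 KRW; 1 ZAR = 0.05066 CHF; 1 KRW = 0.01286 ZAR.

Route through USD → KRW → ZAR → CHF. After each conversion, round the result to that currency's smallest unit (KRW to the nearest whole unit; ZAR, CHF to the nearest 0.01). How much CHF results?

CHF 39,558.33

USD 44,000.00 × 1380 = KRW 60,720,000
KRW 60,720,000 × 0.01286 = ZAR 780,859.20
ZAR 780,859.20 × 0.05066 = CHF 39,558.33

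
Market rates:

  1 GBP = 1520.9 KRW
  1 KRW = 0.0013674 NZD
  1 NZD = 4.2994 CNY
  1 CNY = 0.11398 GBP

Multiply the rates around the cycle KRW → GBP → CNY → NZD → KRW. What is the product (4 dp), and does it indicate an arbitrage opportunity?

0.9812 (arbitrage exists)

Around KRW → GBP → CNY → NZD → KRW: 1 ÷ 1520.9 ÷ 0.11398 ÷ 4.2994 ÷ 0.0013674 = 0.981222
Product < 1; profitable direction is KRW → NZD → CNY → GBP → KRW.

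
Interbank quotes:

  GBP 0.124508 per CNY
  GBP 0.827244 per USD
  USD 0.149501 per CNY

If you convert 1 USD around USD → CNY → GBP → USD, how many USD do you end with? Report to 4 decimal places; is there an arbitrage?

1.0067 (arbitrage exists)

Around USD → CNY → GBP → USD: 1 ÷ 0.149501 × 0.124508 ÷ 0.827244 = 1.006745
Product > 1; profitable direction is USD → CNY → GBP → USD.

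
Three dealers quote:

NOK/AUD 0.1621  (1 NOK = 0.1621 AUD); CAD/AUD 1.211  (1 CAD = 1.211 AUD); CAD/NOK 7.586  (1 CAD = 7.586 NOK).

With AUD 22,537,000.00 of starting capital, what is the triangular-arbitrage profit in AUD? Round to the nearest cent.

Profitable loop is AUD → CAD → NOK → AUD:
AUD 22,537,000.00 ÷ 1.211 = CAD 18,610,239.47
CAD 18,610,239.47 × 7.586 = NOK 141,177,276.63
NOK 141,177,276.63 × 0.1621 = AUD 22,884,836.54
Profit = AUD 22,884,836.54 − AUD 22,537,000.00

Profit: AUD 347,836.54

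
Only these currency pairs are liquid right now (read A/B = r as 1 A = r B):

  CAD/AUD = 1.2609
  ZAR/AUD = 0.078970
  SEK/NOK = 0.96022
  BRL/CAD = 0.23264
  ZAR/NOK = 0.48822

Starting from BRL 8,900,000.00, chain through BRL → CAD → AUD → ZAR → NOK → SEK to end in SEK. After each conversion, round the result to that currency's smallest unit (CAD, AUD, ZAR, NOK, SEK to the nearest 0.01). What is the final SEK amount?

SEK 16,808,839.18

BRL 8,900,000.00 × 0.23264 = CAD 2,070,496.00
CAD 2,070,496.00 × 1.2609 = AUD 2,610,688.41
AUD 2,610,688.41 ÷ 0.078970 = ZAR 33,059,242.88
ZAR 33,059,242.88 × 0.48822 = NOK 16,140,183.56
NOK 16,140,183.56 ÷ 0.96022 = SEK 16,808,839.18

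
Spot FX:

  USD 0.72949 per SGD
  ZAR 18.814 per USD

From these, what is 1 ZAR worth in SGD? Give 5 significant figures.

1 ZAR ÷ 18.814 = 0.0531519 USD
0.0531519 USD ÷ 0.72949 = 0.0728617 SGD

ZAR/SGD = 0.072862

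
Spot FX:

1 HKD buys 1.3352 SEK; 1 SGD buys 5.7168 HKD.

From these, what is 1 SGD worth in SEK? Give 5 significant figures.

1 SGD × 5.7168 = 5.7168 HKD
5.7168 HKD × 1.3352 = 7.63307 SEK

SGD/SEK = 7.6331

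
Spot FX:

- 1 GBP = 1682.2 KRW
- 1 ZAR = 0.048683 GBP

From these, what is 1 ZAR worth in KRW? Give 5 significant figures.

ZAR/KRW = 81.895

1 ZAR × 0.048683 = 0.048683 GBP
0.048683 GBP × 1682.2 = 81.8945 KRW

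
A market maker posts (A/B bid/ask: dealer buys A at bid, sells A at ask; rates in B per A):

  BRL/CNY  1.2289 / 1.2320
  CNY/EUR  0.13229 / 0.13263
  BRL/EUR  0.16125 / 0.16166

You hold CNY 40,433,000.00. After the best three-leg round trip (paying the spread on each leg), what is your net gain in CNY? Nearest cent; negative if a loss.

Net profit: CNY 227,896.71

Best loop CNY → EUR → BRL → CNY:
CNY 40,433,000.00 × 0.13229 (sell CNY at bid) = EUR 5,348,881.57
EUR 5,348,881.57 ÷ 0.16166 (buy BRL at ask) = BRL 33,087,229.80
BRL 33,087,229.80 × 1.2289 (sell BRL at bid) = CNY 40,660,896.71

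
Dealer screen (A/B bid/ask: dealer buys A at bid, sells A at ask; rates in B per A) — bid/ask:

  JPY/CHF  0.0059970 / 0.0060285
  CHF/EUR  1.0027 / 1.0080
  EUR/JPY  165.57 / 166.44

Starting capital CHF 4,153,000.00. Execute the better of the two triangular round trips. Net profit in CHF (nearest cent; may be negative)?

Best loop CHF → EUR → JPY → CHF:
CHF 4,153,000.00 × 1.0027 (sell CHF at bid) = EUR 4,164,213.10
EUR 4,164,213.10 × 165.57 (sell EUR at bid) = JPY 689,468,763
JPY 689,468,763 × 0.0059970 (sell JPY at bid) = CHF 4,134,744.17

Net result: CHF -18,255.83 (no profitable arbitrage after spreads)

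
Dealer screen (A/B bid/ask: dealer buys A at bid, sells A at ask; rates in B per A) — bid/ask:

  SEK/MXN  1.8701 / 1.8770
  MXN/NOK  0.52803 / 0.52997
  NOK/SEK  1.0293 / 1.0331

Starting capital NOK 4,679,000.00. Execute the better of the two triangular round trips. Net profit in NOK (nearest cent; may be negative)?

Net profit: NOK 76,743.75

Best loop NOK → SEK → MXN → NOK:
NOK 4,679,000.00 × 1.0293 (sell NOK at bid) = SEK 4,816,094.70
SEK 4,816,094.70 × 1.8701 (sell SEK at bid) = MXN 9,006,578.70
MXN 9,006,578.70 × 0.52803 (sell MXN at bid) = NOK 4,755,743.75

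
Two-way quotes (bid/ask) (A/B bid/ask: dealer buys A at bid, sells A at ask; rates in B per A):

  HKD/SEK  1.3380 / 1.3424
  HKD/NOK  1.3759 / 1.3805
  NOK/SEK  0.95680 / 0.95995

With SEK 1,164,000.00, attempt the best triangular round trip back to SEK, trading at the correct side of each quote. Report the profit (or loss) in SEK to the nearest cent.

Best loop SEK → NOK → HKD → SEK:
SEK 1,164,000.00 ÷ 0.95995 (buy NOK at ask) = NOK 1,212,563.15
NOK 1,212,563.15 ÷ 1.3805 (buy HKD at ask) = HKD 878,350.71
HKD 878,350.71 × 1.3380 (sell HKD at bid) = SEK 1,175,233.25

Net profit: SEK 11,233.25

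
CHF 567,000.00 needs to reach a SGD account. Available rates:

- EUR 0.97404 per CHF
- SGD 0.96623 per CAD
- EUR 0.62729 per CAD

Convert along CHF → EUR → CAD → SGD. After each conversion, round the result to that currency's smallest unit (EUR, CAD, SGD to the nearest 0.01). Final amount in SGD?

CHF 567,000.00 × 0.97404 = EUR 552,280.68
EUR 552,280.68 ÷ 0.62729 = CAD 880,423.22
CAD 880,423.22 × 0.96623 = SGD 850,691.33

SGD 850,691.33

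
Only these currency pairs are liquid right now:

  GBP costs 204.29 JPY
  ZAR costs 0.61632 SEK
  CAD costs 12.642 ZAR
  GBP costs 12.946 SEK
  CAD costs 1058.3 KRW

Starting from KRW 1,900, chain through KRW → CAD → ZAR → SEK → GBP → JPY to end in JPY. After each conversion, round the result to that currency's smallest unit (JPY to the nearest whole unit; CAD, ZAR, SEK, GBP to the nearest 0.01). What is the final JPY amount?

JPY 221

KRW 1,900 ÷ 1058.3 = CAD 1.80
CAD 1.80 × 12.642 = ZAR 22.76
ZAR 22.76 × 0.61632 = SEK 14.03
SEK 14.03 ÷ 12.946 = GBP 1.08
GBP 1.08 × 204.29 = JPY 221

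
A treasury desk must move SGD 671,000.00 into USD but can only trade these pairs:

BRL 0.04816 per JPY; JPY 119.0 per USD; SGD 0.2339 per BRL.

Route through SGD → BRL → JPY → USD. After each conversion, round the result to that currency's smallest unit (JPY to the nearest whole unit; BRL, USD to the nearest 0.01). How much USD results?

SGD 671,000.00 ÷ 0.2339 = BRL 2,868,747.33
BRL 2,868,747.33 ÷ 0.04816 = JPY 59,567,013
JPY 59,567,013 ÷ 119.0 = USD 500,563.13

USD 500,563.13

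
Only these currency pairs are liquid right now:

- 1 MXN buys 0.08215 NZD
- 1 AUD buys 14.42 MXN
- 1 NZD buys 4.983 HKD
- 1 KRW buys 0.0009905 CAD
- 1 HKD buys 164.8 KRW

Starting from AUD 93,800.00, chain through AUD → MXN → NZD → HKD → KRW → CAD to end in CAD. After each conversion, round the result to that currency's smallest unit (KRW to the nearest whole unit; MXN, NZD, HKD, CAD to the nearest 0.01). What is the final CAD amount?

AUD 93,800.00 × 14.42 = MXN 1,352,596.00
MXN 1,352,596.00 × 0.08215 = NZD 111,115.76
NZD 111,115.76 × 4.983 = HKD 553,689.83
HKD 553,689.83 × 164.8 = KRW 91,248,084
KRW 91,248,084 × 0.0009905 = CAD 90,381.23

CAD 90,381.23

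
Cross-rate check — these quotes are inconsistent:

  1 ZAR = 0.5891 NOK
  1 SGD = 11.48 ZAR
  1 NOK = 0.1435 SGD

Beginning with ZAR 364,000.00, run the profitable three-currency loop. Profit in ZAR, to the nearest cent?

Profit: ZAR 11,075.39

Profitable loop is ZAR → SGD → NOK → ZAR:
ZAR 364,000.00 ÷ 11.48 = SGD 31,707.32
SGD 31,707.32 ÷ 0.1435 = NOK 220,956.91
NOK 220,956.91 ÷ 0.5891 = ZAR 375,075.39
Profit = ZAR 375,075.39 − ZAR 364,000.00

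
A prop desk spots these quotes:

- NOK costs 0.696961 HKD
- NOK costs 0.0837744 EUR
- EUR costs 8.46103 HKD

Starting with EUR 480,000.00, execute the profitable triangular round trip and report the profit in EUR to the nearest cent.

Profit: EUR 8,165.77

Profitable loop is EUR → HKD → NOK → EUR:
EUR 480,000.00 × 8.46103 = HKD 4,061,294.40
HKD 4,061,294.40 ÷ 0.696961 = NOK 5,827,147.29
NOK 5,827,147.29 × 0.0837744 = EUR 488,165.77
Profit = EUR 488,165.77 − EUR 480,000.00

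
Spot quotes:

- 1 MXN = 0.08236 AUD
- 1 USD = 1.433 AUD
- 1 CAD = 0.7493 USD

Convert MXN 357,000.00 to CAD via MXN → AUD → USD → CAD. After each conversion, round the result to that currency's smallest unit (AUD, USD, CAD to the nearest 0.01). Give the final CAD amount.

CAD 27,383.10

MXN 357,000.00 × 0.08236 = AUD 29,402.52
AUD 29,402.52 ÷ 1.433 = USD 20,518.16
USD 20,518.16 ÷ 0.7493 = CAD 27,383.10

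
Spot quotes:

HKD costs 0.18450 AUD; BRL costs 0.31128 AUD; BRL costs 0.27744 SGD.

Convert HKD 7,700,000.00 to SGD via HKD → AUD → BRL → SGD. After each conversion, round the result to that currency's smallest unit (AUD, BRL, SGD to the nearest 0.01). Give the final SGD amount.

SGD 1,266,207.71

HKD 7,700,000.00 × 0.18450 = AUD 1,420,650.00
AUD 1,420,650.00 ÷ 0.31128 = BRL 4,563,897.46
BRL 4,563,897.46 × 0.27744 = SGD 1,266,207.71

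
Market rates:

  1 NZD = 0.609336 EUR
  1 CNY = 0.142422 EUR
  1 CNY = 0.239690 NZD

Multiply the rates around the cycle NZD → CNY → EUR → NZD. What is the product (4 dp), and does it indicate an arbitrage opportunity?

0.9751 (arbitrage exists)

Around NZD → CNY → EUR → NZD: 1 ÷ 0.239690 × 0.142422 ÷ 0.609336 = 0.975148
Product < 1; profitable direction is NZD → EUR → CNY → NZD.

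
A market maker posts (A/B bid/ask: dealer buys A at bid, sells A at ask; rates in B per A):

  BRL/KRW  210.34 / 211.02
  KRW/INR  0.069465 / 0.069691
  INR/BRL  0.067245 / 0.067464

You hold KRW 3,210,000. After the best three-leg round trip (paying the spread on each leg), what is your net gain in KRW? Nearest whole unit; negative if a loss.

Best loop KRW → BRL → INR → KRW:
KRW 3,210,000 ÷ 211.02 (buy BRL at ask) = BRL 15,211.83
BRL 15,211.83 ÷ 0.067464 (buy INR at ask) = INR 225,480.68
INR 225,480.68 ÷ 0.069691 (buy KRW at ask) = KRW 3,235,435

Net profit: KRW 25,435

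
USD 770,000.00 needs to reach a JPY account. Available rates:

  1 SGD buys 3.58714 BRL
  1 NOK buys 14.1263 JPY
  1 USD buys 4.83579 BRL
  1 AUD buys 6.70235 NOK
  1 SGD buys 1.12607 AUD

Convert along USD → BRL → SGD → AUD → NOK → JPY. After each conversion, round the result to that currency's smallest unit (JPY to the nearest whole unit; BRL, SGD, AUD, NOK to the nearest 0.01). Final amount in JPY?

JPY 110,670,213

USD 770,000.00 × 4.83579 = BRL 3,723,558.30
BRL 3,723,558.30 ÷ 3.58714 = SGD 1,038,029.82
SGD 1,038,029.82 × 1.12607 = AUD 1,168,894.24
AUD 1,168,894.24 × 6.70235 = NOK 7,834,338.31
NOK 7,834,338.31 × 14.1263 = JPY 110,670,213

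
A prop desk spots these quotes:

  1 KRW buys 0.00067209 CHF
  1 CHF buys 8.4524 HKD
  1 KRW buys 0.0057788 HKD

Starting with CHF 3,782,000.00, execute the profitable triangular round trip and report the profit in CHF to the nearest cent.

Profit: CHF 65,261.56

Profitable loop is CHF → KRW → HKD → CHF:
CHF 3,782,000.00 ÷ 0.00067209 = KRW 5,627,222,545
KRW 5,627,222,545 × 0.0057788 = HKD 32,518,593.64
HKD 32,518,593.64 ÷ 8.4524 = CHF 3,847,261.56
Profit = CHF 3,847,261.56 − CHF 3,782,000.00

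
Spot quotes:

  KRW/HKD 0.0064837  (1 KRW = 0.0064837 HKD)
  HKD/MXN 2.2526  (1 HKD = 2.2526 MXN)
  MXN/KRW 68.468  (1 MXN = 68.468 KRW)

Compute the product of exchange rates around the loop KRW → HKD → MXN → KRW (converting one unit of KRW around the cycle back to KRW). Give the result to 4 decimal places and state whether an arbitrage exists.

1.0000 (no arbitrage)

Around KRW → HKD → MXN → KRW: 1 × 0.0064837 × 2.2526 × 68.468 = 0.999988
Product ≈ 1 (deviation 0.001%, within rounding noise).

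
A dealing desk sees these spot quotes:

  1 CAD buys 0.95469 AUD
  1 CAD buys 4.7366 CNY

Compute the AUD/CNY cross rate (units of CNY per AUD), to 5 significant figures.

AUD/CNY = 4.9614

1 AUD ÷ 0.95469 = 1.04746 CAD
1.04746 CAD × 4.7366 = 4.9614 CNY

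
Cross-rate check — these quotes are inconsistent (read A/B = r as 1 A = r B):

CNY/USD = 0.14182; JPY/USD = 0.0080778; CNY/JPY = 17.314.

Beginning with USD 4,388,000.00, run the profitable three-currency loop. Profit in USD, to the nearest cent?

Profit: USD 61,524.38

Profitable loop is USD → JPY → CNY → USD:
USD 4,388,000.00 ÷ 0.0080778 = JPY 543,217,213
JPY 543,217,213 ÷ 17.314 = CNY 31,374,449.15
CNY 31,374,449.15 × 0.14182 = USD 4,449,524.38
Profit = USD 4,449,524.38 − USD 4,388,000.00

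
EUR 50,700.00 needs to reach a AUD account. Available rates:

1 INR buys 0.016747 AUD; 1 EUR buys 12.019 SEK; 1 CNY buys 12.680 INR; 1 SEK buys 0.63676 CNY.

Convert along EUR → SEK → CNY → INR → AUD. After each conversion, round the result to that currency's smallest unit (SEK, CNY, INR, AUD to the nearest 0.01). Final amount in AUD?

AUD 82,396.42

EUR 50,700.00 × 12.019 = SEK 609,363.30
SEK 609,363.30 × 0.63676 = CNY 388,018.17
CNY 388,018.17 × 12.680 = INR 4,920,070.40
INR 4,920,070.40 × 0.016747 = AUD 82,396.42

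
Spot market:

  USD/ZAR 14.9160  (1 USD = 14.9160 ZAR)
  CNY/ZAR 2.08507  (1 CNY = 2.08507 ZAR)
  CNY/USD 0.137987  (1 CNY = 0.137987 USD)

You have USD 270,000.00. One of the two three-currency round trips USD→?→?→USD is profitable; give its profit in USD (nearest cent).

Profit: USD 3,523.00

Profitable loop is USD → CNY → ZAR → USD:
USD 270,000.00 ÷ 0.137987 = CNY 1,956,706.07
CNY 1,956,706.07 × 2.08507 = ZAR 4,079,869.12
ZAR 4,079,869.12 ÷ 14.9160 = USD 273,523.00
Profit = USD 273,523.00 − USD 270,000.00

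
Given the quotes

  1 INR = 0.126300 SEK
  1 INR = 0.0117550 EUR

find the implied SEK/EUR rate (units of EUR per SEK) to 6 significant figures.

1 SEK ÷ 0.126300 = 7.91766 INR
7.91766 INR × 0.0117550 = 0.0930721 EUR

SEK/EUR = 0.0930721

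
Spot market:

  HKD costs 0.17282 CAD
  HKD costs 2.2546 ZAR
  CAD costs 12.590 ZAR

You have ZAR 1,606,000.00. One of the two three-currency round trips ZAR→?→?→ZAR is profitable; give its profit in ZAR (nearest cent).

Profitable loop is ZAR → CAD → HKD → ZAR:
ZAR 1,606,000.00 ÷ 12.590 = CAD 127,561.56
CAD 127,561.56 ÷ 0.17282 = HKD 738,118.02
HKD 738,118.02 × 2.2546 = ZAR 1,664,160.90
Profit = ZAR 1,664,160.90 − ZAR 1,606,000.00

Profit: ZAR 58,160.90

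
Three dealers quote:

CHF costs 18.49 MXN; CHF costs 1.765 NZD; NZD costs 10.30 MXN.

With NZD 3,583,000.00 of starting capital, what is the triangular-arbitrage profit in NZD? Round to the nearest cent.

Profitable loop is NZD → CHF → MXN → NZD:
NZD 3,583,000.00 ÷ 1.765 = CHF 2,030,028.33
CHF 2,030,028.33 × 18.49 = MXN 37,535,223.80
MXN 37,535,223.80 ÷ 10.30 = NZD 3,644,196.49
Profit = NZD 3,644,196.49 − NZD 3,583,000.00

Profit: NZD 61,196.49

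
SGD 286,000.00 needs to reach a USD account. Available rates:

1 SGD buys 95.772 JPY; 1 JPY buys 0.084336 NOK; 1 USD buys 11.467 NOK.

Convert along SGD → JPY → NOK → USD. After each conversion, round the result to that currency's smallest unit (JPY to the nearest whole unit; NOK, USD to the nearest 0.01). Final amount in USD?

SGD 286,000.00 × 95.772 = JPY 27,390,792
JPY 27,390,792 × 0.084336 = NOK 2,310,029.83
NOK 2,310,029.83 ÷ 11.467 = USD 201,450.23

USD 201,450.23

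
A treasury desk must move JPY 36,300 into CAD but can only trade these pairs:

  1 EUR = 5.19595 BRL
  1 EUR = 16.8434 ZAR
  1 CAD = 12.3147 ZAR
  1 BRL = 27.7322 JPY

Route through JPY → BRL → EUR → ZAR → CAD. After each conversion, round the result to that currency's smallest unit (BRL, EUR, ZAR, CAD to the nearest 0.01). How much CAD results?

CAD 344.56

JPY 36,300 ÷ 27.7322 = BRL 1,308.95
BRL 1,308.95 ÷ 5.19595 = EUR 251.92
EUR 251.92 × 16.8434 = ZAR 4,243.19
ZAR 4,243.19 ÷ 12.3147 = CAD 344.56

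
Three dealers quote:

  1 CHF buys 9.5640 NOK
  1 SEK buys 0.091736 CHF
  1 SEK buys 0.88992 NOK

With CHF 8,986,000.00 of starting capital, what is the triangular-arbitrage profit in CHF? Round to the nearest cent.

Profit: CHF 128,608.40

Profitable loop is CHF → SEK → NOK → CHF:
CHF 8,986,000.00 ÷ 0.091736 = SEK 97,955,001.31
SEK 97,955,001.31 × 0.88992 = NOK 87,172,114.76
NOK 87,172,114.76 ÷ 9.5640 = CHF 9,114,608.40
Profit = CHF 9,114,608.40 − CHF 8,986,000.00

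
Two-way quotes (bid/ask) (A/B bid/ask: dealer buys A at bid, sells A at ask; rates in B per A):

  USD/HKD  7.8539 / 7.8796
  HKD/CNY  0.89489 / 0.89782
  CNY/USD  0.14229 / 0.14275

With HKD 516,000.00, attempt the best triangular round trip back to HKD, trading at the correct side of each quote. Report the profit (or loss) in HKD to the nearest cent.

Net profit: HKD 34.93

Best loop HKD → CNY → USD → HKD:
HKD 516,000.00 × 0.89489 (sell HKD at bid) = CNY 461,763.24
CNY 461,763.24 × 0.14229 (sell CNY at bid) = USD 65,704.29
USD 65,704.29 × 7.8539 (sell USD at bid) = HKD 516,034.93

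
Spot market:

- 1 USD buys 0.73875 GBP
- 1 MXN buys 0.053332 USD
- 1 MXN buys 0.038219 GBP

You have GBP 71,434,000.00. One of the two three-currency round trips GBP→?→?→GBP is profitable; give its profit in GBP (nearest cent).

Profit: GBP 2,205,531.06

Profitable loop is GBP → MXN → USD → GBP:
GBP 71,434,000.00 ÷ 0.038219 = MXN 1,869,070,357.68
MXN 1,869,070,357.68 × 0.053332 = USD 99,681,260.32
USD 99,681,260.32 × 0.73875 = GBP 73,639,531.06
Profit = GBP 73,639,531.06 − GBP 71,434,000.00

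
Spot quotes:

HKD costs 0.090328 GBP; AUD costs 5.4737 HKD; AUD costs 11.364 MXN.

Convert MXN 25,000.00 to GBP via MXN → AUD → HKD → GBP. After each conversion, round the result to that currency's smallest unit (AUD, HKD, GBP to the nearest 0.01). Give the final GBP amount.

MXN 25,000.00 ÷ 11.364 = AUD 2,199.93
AUD 2,199.93 × 5.4737 = HKD 12,041.76
HKD 12,041.76 × 0.090328 = GBP 1,087.71

GBP 1,087.71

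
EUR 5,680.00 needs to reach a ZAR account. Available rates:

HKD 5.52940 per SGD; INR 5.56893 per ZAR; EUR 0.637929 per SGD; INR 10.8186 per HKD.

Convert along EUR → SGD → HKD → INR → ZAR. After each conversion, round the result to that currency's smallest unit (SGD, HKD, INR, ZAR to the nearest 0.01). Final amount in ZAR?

EUR 5,680.00 ÷ 0.637929 = SGD 8,903.81
SGD 8,903.81 × 5.52940 = HKD 49,232.73
HKD 49,232.73 × 10.8186 = INR 532,629.21
INR 532,629.21 ÷ 5.56893 = ZAR 95,643.01

ZAR 95,643.01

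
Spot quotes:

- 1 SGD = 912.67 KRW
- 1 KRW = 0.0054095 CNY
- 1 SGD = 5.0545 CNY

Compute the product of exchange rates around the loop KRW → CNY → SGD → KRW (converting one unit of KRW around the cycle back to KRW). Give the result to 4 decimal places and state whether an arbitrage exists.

0.9768 (arbitrage exists)

Around KRW → CNY → SGD → KRW: 1 × 0.0054095 ÷ 5.0545 × 912.67 = 0.976771
Product < 1; profitable direction is KRW → SGD → CNY → KRW.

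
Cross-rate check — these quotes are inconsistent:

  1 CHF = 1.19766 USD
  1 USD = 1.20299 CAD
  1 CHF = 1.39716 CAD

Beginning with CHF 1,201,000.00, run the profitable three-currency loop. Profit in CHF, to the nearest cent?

Profitable loop is CHF → USD → CAD → CHF:
CHF 1,201,000.00 × 1.19766 = USD 1,438,389.66
USD 1,438,389.66 × 1.20299 = CAD 1,730,368.38
CAD 1,730,368.38 ÷ 1.39716 = CHF 1,238,489.78
Profit = CHF 1,238,489.78 − CHF 1,201,000.00

Profit: CHF 37,489.78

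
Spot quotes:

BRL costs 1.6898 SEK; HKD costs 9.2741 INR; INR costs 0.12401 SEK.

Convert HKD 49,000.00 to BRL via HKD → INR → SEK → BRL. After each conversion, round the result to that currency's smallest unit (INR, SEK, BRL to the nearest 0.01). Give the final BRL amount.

BRL 33,349.50

HKD 49,000.00 × 9.2741 = INR 454,430.90
INR 454,430.90 × 0.12401 = SEK 56,353.98
SEK 56,353.98 ÷ 1.6898 = BRL 33,349.50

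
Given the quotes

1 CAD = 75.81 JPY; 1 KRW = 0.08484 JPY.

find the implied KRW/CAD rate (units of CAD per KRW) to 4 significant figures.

1 KRW × 0.08484 = 0.08484 JPY
0.08484 JPY ÷ 75.81 = 0.00111911 CAD

KRW/CAD = 0.001119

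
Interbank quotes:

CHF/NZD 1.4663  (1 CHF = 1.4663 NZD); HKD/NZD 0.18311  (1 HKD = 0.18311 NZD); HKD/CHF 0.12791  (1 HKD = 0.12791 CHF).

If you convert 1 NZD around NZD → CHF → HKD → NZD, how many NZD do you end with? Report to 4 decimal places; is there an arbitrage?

Around NZD → CHF → HKD → NZD: 1 ÷ 1.4663 ÷ 0.12791 × 0.18311 = 0.976303
Product < 1; profitable direction is NZD → HKD → CHF → NZD.

0.9763 (arbitrage exists)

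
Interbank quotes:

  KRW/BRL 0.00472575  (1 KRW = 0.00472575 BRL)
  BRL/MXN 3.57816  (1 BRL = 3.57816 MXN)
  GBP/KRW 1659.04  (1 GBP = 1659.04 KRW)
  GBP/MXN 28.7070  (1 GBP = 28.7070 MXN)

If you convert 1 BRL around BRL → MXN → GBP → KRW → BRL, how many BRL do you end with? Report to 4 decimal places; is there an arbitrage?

Around BRL → MXN → GBP → KRW → BRL: 1 × 3.57816 ÷ 28.7070 × 1659.04 × 0.00472575 = 0.977236
Product < 1; profitable direction is BRL → KRW → GBP → MXN → BRL.

0.9772 (arbitrage exists)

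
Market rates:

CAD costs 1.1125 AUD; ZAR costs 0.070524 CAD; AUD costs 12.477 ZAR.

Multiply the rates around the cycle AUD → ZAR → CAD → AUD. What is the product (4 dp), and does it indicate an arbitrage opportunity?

Around AUD → ZAR → CAD → AUD: 1 × 12.477 × 0.070524 × 1.1125 = 0.978920
Product < 1; profitable direction is AUD → CAD → ZAR → AUD.

0.9789 (arbitrage exists)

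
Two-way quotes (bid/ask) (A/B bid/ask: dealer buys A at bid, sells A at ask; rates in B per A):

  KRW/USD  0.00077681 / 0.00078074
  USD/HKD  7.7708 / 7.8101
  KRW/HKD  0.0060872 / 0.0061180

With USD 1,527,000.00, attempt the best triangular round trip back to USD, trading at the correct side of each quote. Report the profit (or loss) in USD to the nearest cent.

Best loop USD → KRW → HKD → USD:
USD 1,527,000.00 ÷ 0.00078074 (buy KRW at ask) = KRW 1,955,836,770
KRW 1,955,836,770 × 0.0060872 (sell KRW at bid) = HKD 11,905,569.59
HKD 11,905,569.59 ÷ 7.8101 (buy USD at ask) = USD 1,524,381.20

Net result: USD -2,618.80 (no profitable arbitrage after spreads)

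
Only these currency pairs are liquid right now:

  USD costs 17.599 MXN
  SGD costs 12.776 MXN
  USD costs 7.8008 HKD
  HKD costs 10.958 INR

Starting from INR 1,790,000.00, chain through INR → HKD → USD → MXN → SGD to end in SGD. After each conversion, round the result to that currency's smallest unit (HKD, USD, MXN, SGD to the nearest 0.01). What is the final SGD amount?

INR 1,790,000.00 ÷ 10.958 = HKD 163,350.98
HKD 163,350.98 ÷ 7.8008 = USD 20,940.29
USD 20,940.29 × 17.599 = MXN 368,528.16
MXN 368,528.16 ÷ 12.776 = SGD 28,845.35

SGD 28,845.35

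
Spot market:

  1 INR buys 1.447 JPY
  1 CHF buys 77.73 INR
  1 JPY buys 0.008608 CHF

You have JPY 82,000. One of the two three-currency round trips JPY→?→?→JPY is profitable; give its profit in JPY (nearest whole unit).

Profitable loop is JPY → INR → CHF → JPY:
JPY 82,000 ÷ 1.447 = INR 56,668.97
INR 56,668.97 ÷ 77.73 = CHF 729.05
CHF 729.05 ÷ 0.008608 = JPY 84,694
Profit = JPY 84,694 − JPY 82,000

Profit: JPY 2,694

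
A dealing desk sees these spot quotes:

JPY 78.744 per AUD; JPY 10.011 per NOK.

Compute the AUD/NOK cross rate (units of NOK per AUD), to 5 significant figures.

1 AUD × 78.744 = 78.744 JPY
78.744 JPY ÷ 10.011 = 7.86575 NOK

AUD/NOK = 7.8657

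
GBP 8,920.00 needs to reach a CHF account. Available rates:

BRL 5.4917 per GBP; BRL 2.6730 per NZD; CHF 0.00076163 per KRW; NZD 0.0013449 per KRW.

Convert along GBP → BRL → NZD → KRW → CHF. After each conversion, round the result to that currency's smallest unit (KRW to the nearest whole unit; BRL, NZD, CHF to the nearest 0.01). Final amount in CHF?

CHF 10,378.31

GBP 8,920.00 × 5.4917 = BRL 48,985.96
BRL 48,985.96 ÷ 2.6730 = NZD 18,326.21
NZD 18,326.21 ÷ 0.0013449 = KRW 13,626,448
KRW 13,626,448 × 0.00076163 = CHF 10,378.31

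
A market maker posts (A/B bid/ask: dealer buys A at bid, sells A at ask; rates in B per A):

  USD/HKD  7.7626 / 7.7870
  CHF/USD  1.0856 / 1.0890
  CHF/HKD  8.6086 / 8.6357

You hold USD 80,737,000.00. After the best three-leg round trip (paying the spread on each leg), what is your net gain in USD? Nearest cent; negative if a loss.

Best loop USD → CHF → HKD → USD:
USD 80,737,000.00 ÷ 1.0890 (buy CHF at ask) = CHF 74,138,659.32
CHF 74,138,659.32 × 8.6086 (sell CHF at bid) = HKD 638,230,062.63
HKD 638,230,062.63 ÷ 7.7870 (buy USD at ask) = USD 81,960,968.62

Net profit: USD 1,223,968.62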